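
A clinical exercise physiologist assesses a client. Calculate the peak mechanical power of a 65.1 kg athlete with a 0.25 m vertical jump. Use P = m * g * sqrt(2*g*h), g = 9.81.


First, sqrt(2gh) = sqrt(2 * 9.81 * 0.25)
= sqrt(4.905) = 2.214723 m/s
Power = 65.1 * 9.81 * 2.214723 = 1414.39 W

1414.39 W


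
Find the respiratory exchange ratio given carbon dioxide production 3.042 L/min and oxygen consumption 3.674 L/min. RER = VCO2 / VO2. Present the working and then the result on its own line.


VCO2 = 3.042 L/min
VO2 = 3.674 L/min
RER = 3.042 / 3.674 = 0.828

0.828


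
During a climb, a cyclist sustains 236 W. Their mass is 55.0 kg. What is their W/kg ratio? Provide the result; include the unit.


Power-to-weight = 236 W / 55.0 kg
= 4.291 W/kg

4.291 W/kg


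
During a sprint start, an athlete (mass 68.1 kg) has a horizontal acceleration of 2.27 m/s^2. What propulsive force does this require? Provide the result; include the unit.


Propulsive force = mass * acceleration
= 68.1 kg * 2.27 m/s^2
= 154.59 N

154.59 N


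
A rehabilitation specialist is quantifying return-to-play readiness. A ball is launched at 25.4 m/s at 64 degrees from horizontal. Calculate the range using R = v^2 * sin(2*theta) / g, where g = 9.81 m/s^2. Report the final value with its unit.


sin(2 * 64) = sin(128) = 0.788011
v^2 = 25.4^2 = 645.16
R = 645.16 * 0.788011 / 9.81
= 51.824 m

51.824 m


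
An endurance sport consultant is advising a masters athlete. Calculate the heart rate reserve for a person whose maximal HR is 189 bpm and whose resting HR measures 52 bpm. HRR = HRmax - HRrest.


HRmax = 189 bpm
HRrest = 52 bpm
HRR = 189 - 52 = 137 bpm

137 bpm


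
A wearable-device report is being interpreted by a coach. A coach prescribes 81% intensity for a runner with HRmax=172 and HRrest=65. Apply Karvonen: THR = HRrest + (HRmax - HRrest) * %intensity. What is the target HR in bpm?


Heart rate reserve = 172 - 65 = 107
Intensity fraction = 81 / 100 = 0.81
THR = 65 + 107 * 0.81 = 151.67 bpm

151.67 bpm


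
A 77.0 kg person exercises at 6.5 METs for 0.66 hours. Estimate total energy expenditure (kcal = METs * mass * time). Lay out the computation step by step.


Energy = METs * mass(kg) * time(h)
= 6.5 * 77.0 * 0.66
= 330.33 kcal

330.33 kcal


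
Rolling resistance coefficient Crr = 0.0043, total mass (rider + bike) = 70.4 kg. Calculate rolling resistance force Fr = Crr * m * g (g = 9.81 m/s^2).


Fr = Crr * m * g
= 0.0043 * 70.4 * 9.81
= 2.97 N

2.97 N


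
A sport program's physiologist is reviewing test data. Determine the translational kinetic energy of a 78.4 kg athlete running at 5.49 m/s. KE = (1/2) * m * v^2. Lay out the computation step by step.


KE = 0.5 * m * v^2
= 0.5 * 78.4 * 5.49^2
= 0.5 * 78.4 * 30.1401
= 1181.49 J

1181.49 J


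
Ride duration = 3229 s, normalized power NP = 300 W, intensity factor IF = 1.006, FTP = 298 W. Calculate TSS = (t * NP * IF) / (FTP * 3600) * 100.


Numerator = 3229 * 300 * 1.006 = 974512.2
Denominator = 298 * 3600 = 1072800
TSS = 974512.2 / 1072800 * 100
= 90.84

90.84 TSS


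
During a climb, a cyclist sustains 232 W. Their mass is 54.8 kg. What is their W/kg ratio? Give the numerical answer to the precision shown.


Power-to-weight = 232 W / 54.8 kg
= 4.234 W/kg

4.234 W/kg


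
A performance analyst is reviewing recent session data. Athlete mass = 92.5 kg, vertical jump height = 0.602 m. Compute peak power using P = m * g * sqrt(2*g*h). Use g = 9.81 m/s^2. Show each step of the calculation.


sqrt(2 * 9.81 * 0.602) = sqrt(11.81124) = 3.436748 m/s
P = 92.5 * 9.81 * 3.436748
= 3118.59 W

3118.59 W


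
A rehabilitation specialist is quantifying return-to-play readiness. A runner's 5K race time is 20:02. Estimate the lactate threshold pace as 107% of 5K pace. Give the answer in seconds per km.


Total race time = 20*60 + 2 = 1202 seconds
5K pace = 1202 / 5 = 240.4 sec/km
LT pace = 240.4 * 1.07 = 257.23 sec/km

257.23 s/km


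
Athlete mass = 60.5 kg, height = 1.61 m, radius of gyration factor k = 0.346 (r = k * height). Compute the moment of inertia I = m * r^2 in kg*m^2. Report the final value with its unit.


r = k * height = 0.346 * 1.61 = 0.55706 m
r^2 = 0.55706^2 = 0.310316
I = 60.5 * 0.310316 = 18.774 kg*m^2

18.774 kg*m^2


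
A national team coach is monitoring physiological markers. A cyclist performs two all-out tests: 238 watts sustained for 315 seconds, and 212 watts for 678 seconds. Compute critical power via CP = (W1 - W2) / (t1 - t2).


W1 = P1 * t1 = 238 * 315 = 74970 J
W2 = P2 * t2 = 212 * 678 = 143736 J
CP = (74970 - 143736) / (315 - 678)
= 189.44 W

189.44 W


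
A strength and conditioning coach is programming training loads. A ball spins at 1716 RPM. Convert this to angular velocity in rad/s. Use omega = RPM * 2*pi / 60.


omega = 1716 * 2 * pi / 60
= 1716 * 6.28318531 / 60
= 10781.946 / 60
= 179.699 rad/s

179.699 rad/s


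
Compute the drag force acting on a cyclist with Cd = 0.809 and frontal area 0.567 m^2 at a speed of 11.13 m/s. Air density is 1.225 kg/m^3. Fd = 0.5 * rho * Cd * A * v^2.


Step 1: v^2 = 123.8769
Step 2: Fd = 0.5 * 1.225 * 0.809 * 0.567 * 123.8769
= 34.804 N

34.804 N


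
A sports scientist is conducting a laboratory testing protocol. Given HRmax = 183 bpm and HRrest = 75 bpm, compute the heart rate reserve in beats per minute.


Heart rate reserve = maximum HR minus resting HR
HRR = 183 - 75 = 108 bpm

108 bpm


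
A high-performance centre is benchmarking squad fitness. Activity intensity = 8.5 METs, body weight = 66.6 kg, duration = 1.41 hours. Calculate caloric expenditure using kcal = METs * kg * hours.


kcal = 8.5 * 66.6 * 1.41
= 566.1 * 1.41
= 798.2 kcal

798.2 kcal


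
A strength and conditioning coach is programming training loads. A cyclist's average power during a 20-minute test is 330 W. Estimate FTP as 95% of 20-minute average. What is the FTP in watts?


FTP = 20-min power * 0.95
= 330 * 0.95
= 313.5 W

313.5 W


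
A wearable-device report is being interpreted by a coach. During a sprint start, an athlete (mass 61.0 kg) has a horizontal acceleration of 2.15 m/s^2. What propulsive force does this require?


Propulsive force = mass * acceleration
= 61.0 kg * 2.15 m/s^2
= 131.15 N

131.15 N


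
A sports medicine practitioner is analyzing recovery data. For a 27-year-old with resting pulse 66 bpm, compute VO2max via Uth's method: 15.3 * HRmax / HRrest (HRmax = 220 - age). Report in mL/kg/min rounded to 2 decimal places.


Step 1: HRmax = 220 - 27 = 193 bpm
Step 2: Ratio = 193 / 66 = 2.9242
Step 3: VO2max = 15.3 * 2.9242 = 44.74 mL/kg/min

44.74 mL/kg/min


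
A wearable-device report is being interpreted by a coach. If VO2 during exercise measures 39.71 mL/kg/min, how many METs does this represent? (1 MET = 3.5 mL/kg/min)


METs = VO2 / 3.5 = 39.71 / 3.5 = 11.35

11.35 METs


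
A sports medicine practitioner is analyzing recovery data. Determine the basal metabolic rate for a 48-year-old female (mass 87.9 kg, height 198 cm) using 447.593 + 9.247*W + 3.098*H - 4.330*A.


BMR = 447.593 + 9.247*87.9 + 3.098*198 - 4.330*48
= 1665.97 kcal/day

1665.97 kcal/day


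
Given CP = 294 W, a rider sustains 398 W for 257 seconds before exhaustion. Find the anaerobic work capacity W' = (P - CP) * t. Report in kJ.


Excess power = 398 - 294 = 104 W
Work above CP = 104 * 257 = 26728 J
W' = 26.728 kJ

26.728 kJ


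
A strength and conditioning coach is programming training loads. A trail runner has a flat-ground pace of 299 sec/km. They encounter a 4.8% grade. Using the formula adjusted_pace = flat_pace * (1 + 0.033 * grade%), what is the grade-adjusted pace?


Grade factor = 1 + 0.033 * 4.8 = 1.1584
Adjusted = 299 * 1.1584 = 346.36 sec/km

346.36 s/km


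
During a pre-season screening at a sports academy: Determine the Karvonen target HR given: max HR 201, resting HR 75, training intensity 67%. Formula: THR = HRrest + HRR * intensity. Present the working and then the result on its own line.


HRR = HRmax - HRrest = 201 - 75 = 126
THR = 75 + 126 * 0.67
= 159.42 bpm

159.42 bpm


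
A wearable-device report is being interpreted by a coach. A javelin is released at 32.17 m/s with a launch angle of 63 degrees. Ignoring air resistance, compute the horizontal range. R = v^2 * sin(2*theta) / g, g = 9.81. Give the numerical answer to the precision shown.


Launch speed squared = 1034.9089
sin(2 * 63 deg) = 0.809017
Range = 1034.9089 * 0.809017 / 9.81
= 85.347 m

85.347 m


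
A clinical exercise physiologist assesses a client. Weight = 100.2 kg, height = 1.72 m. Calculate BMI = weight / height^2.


height^2 = 1.72^2 = 2.9584
BMI = 100.2 / 2.9584 = 33.87 kg/m^2

33.87 kg/m^2


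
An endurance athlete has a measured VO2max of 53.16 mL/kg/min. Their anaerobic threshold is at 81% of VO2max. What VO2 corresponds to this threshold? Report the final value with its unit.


Anaerobic threshold VO2 = VO2max * 81%
= 53.16 * 0.81
= 43.06 mL/kg/min

43.06 mL/kg/min


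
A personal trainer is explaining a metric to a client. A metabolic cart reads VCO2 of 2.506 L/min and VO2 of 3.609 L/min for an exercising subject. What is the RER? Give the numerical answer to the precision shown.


RER = VCO2 / VO2 = 2.506 / 3.609 = 0.6944

0.6944


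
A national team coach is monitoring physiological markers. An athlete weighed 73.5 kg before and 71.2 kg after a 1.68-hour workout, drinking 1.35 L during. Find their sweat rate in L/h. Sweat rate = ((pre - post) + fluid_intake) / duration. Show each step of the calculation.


Body mass change = 2.3 kg
Total sweat loss = 2.3 + 1.35 = 3.65 L
Rate = 3.65 / 1.68 = 2.173 L/h

2.173 L/h


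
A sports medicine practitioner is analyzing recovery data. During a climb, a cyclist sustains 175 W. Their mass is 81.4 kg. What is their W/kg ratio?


Power-to-weight = 175 W / 81.4 kg
= 2.15 W/kg

2.15 W/kg


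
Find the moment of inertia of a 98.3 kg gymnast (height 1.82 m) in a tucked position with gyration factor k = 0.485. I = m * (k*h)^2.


Radius of gyration = 0.485 * 1.82 = 0.8827 m
I = 98.3 * 0.8827^2
= 98.3 * 0.779159
= 76.591 kg*m^2

76.591 kg*m^2


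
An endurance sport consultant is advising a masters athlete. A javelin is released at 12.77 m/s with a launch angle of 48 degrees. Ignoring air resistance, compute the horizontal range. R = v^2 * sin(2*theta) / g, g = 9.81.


Launch speed squared = 163.0729
sin(2 * 48 deg) = 0.994522
Range = 163.0729 * 0.994522 / 9.81
= 16.532 m

16.532 m


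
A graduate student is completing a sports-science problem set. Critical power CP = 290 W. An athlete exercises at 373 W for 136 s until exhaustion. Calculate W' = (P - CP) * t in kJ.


P - CP = 373 - 290 = 83 W
W' = 83 * 136 = 11288 J
= 11288 / 1000 = 11.288 kJ

11.288 kJ


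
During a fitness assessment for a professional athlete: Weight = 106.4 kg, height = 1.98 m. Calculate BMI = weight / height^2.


height^2 = 1.98^2 = 3.9204
BMI = 106.4 / 3.9204 = 27.14 kg/m^2

27.14 kg/m^2


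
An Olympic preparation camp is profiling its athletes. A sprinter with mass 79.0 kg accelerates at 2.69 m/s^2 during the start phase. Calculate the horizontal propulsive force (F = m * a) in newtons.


F = m * a
= 79.0 * 2.69
= 212.51 N

212.51 N


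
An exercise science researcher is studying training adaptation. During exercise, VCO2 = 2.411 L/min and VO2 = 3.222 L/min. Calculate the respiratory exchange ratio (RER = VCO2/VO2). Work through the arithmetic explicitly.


RER = VCO2 / VO2
= 2.411 / 3.222
= 0.7483

0.7483


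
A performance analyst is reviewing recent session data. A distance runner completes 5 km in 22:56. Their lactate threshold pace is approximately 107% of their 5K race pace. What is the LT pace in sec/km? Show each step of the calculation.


Convert to seconds: 22 min 56 s = 1376 s
Pace per km = 1376 / 5 = 275.2 s/km
LT pace = 275.2 * 1.07 = 294.46 s/km

294.46 s/km


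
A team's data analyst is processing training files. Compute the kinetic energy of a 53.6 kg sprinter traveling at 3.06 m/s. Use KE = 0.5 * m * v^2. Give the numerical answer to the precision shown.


Velocity squared = 9.3636
KE = 0.5 * 53.6 * 9.3636 = 250.94 J

250.94 J


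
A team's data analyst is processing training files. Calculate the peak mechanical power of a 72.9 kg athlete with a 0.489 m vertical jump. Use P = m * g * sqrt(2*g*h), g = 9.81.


First, sqrt(2gh) = sqrt(2 * 9.81 * 0.489)
= sqrt(9.59418) = 3.097447 m/s
Power = 72.9 * 9.81 * 3.097447 = 2215.14 W

2215.14 W


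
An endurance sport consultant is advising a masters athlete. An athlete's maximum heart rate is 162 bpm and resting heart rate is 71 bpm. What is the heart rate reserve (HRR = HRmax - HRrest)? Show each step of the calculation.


HRR = HRmax - HRrest
= 162 - 71
= 91 bpm

91 bpm


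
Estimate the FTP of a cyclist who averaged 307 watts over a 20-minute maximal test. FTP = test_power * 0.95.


FTP = 307 * 0.95 = 291.65 W

291.65 W


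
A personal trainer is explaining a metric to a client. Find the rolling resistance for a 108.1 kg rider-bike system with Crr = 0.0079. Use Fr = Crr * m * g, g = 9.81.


m * g = 108.1 * 9.81 = 1060.461 N
Fr = 0.0079 * 1060.461 = 8.378 N

8.378 N


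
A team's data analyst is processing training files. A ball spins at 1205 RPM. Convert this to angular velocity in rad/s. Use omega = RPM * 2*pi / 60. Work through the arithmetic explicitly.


omega = 1205 * 2 * pi / 60
= 1205 * 6.28318531 / 60
= 7571.238 / 60
= 126.187 rad/s

126.187 rad/s


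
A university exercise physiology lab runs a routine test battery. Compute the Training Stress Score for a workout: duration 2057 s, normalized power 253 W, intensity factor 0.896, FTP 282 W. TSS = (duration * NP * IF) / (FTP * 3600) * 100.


Product = 2057 * 253 * 0.896 = 466297.216
Base = 282 * 3600 = 1015200
TSS = 466297.216 / 1015200 * 100 = 45.93

45.93 TSS


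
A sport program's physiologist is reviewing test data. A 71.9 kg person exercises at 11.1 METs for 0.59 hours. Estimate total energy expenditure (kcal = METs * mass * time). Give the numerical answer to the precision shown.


Energy = METs * mass(kg) * time(h)
= 11.1 * 71.9 * 0.59
= 470.87 kcal

470.87 kcal


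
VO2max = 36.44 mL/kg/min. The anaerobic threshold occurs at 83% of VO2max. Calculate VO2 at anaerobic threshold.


AT fraction = 83 / 100 = 0.83
AT VO2 = 36.44 * 0.83
= 30.25 mL/kg/min

30.25 mL/kg/min


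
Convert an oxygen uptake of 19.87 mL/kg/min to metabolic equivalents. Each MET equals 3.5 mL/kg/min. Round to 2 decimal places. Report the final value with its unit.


One MET = 3.5 mL/kg/min
Number of METs = 19.87 / 3.5
= 5.68 METs

5.68 METs


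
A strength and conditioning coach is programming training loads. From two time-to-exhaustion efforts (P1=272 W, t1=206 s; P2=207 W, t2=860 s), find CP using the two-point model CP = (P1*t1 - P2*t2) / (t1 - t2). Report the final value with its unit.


Work in trial 1 = 56032 J
Work in trial 2 = 178020 J
Delta work = -121988 J
Delta time = -654 s
CP = -121988 / -654 = 186.53 W

186.53 W


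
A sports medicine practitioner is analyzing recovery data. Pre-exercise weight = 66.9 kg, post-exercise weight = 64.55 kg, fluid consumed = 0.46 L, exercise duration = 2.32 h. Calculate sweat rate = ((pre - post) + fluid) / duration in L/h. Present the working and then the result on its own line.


Weight loss = 66.9 - 64.55 = 2.35 kg (approx L)
Total sweat = 2.35 + 0.46 = 2.81 L
Sweat rate = 2.81 / 2.32 = 1.211 L/h

1.211 L/h


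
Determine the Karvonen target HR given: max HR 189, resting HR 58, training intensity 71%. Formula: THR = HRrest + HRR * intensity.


HRR = HRmax - HRrest = 189 - 58 = 131
THR = 58 + 131 * 0.71
= 151.01 bpm

151.01 bpm


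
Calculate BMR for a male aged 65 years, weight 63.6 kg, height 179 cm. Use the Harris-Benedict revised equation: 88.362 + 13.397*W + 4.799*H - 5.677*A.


Substituting values:
W term = 13.397 * 63.6 = 852.0492
H term = 4.799 * 179 = 859.021
A term = 5.677 * 65 = 369.005
BMR = 1430.43 kcal/day

1430.43 kcal/day


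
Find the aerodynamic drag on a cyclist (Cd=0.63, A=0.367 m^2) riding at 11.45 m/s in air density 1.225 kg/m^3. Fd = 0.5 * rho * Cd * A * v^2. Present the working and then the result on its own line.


Fd = 0.5 * 1.225 * 0.63 * 0.367 * 11.45^2
= 0.5 * 1.225 * 0.63 * 0.367 * 131.1025
= 18.566 N

18.566 N


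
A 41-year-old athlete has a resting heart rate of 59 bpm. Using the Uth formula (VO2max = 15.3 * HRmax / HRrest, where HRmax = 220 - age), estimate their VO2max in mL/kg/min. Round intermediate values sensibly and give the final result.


HRmax = 220 - 41 = 179 bpm
Ratio = HRmax / HRrest = 179 / 59 = 3.0339
VO2max = 15.3 * 3.0339 = 46.42 mL/kg/min

46.42 mL/kg/min


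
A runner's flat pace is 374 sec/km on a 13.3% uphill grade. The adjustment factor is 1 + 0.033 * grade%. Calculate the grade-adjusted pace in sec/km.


Factor = 1 + 0.033 * 13.3 = 1.4389
Adjusted pace = 374 * 1.4389
= 538.15 sec/km

538.15 s/km


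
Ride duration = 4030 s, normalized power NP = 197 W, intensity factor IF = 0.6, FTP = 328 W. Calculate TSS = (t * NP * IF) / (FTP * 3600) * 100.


Numerator = 4030 * 197 * 0.6 = 476346.0
Denominator = 328 * 3600 = 1180800
TSS = 476346.0 / 1180800 * 100
= 40.34

40.34 TSS


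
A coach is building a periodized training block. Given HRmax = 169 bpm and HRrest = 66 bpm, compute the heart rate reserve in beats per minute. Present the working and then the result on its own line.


Heart rate reserve = maximum HR minus resting HR
HRR = 169 - 66 = 103 bpm

103 bpm


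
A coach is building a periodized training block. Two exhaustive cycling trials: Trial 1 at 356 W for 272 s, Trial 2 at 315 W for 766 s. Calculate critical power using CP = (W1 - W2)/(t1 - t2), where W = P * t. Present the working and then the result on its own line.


W1 = 356 * 272 = 96832 J
W2 = 315 * 766 = 241290 J
CP = (96832 - 241290) / (272 - 766)
= -144458 / -494
= 292.43 W

292.43 W


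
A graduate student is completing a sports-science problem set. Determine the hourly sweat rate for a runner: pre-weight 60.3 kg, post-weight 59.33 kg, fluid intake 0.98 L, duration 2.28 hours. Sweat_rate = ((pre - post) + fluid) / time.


Mass lost = 60.3 - 59.33 = 0.97 kg
Add fluid consumed: 0.97 + 0.98 = 1.95 L total sweat
Sweat rate = 1.95 / 2.28 = 0.855 L/h

0.855 L/h


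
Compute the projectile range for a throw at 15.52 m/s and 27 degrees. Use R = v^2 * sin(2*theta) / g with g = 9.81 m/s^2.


Two times the angle = 54 degrees
sin(54) = 0.809017
R = 240.8704 * 0.809017 / 9.81 = 19.864 m

19.864 m


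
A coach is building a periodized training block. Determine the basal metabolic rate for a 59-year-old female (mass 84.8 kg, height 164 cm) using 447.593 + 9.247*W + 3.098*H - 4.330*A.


BMR = 447.593 + 9.247*84.8 + 3.098*164 - 4.330*59
= 1484.34 kcal/day

1484.34 kcal/day


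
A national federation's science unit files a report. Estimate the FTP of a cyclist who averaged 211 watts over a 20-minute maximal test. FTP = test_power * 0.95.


FTP = 211 * 0.95 = 200.45 W

200.45 W


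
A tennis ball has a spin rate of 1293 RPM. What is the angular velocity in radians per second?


Convert RPM to rad/s: multiply by 2*pi and divide by 60
omega = 1293 * 2 * pi / 60
= 135.403 rad/s

135.403 rad/s


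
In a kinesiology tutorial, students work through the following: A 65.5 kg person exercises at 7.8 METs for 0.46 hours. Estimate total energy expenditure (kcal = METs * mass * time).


Energy = METs * mass(kg) * time(h)
= 7.8 * 65.5 * 0.46
= 235.01 kcal

235.01 kcal


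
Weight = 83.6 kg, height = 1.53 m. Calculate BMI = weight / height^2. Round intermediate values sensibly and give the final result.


height^2 = 1.53^2 = 2.3409
BMI = 83.6 / 2.3409 = 35.71 kg/m^2

35.71 kg/m^2


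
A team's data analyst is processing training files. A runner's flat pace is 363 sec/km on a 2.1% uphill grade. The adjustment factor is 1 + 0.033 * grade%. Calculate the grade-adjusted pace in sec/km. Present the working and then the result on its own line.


Factor = 1 + 0.033 * 2.1 = 1.0693
Adjusted pace = 363 * 1.0693
= 388.16 sec/km

388.16 s/km


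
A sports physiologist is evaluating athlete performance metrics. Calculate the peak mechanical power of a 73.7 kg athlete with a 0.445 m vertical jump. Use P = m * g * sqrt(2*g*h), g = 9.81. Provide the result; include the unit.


First, sqrt(2gh) = sqrt(2 * 9.81 * 0.445)
= sqrt(8.7309) = 2.95481 m/s
Power = 73.7 * 9.81 * 2.95481 = 2136.32 W

2136.32 W


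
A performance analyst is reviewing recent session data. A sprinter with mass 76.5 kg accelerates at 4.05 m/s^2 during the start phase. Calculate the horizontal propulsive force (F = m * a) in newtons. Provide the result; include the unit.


F = m * a
= 76.5 * 4.05
= 309.83 N

309.83 N


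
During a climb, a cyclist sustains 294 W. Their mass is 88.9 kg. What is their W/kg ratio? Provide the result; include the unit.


Power-to-weight = 294 W / 88.9 kg
= 3.307 W/kg

3.307 W/kg


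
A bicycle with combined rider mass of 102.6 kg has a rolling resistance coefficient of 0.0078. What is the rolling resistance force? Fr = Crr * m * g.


Fr = 0.0078 * 102.6 * 9.81
= 0.80028 * 9.81
= 7.851 N

7.851 N


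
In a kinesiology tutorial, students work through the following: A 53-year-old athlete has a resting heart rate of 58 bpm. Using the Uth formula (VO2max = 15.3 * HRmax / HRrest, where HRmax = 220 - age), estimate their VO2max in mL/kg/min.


HRmax = 220 - 53 = 167 bpm
Ratio = HRmax / HRrest = 167 / 58 = 2.8793
VO2max = 15.3 * 2.8793 = 44.05 mL/kg/min

44.05 mL/kg/min


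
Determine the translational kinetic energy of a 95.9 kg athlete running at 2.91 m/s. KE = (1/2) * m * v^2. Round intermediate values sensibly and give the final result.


KE = 0.5 * m * v^2
= 0.5 * 95.9 * 2.91^2
= 0.5 * 95.9 * 8.4681
= 406.05 J

406.05 J


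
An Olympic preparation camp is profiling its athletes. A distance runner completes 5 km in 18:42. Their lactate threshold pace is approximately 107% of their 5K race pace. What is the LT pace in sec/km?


Convert to seconds: 18 min 42 s = 1122 s
Pace per km = 1122 / 5 = 224.4 s/km
LT pace = 224.4 * 1.07 = 240.11 s/km

240.11 s/km


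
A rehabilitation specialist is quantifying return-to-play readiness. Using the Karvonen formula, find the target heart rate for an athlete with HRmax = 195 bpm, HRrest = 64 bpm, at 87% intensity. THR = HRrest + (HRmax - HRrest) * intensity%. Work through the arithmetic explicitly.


HRR = 195 - 64 = 131
THR = 64 + 131 * 0.87
= 64 + 113.97
= 177.97 bpm

177.97 bpm


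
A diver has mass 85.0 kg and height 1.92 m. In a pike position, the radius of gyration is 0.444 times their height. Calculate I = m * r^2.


r = 0.444 * 1.92 = 0.85248 m
I = m * r^2 = 85.0 * 0.726722 = 61.771 kg*m^2

61.771 kg*m^2


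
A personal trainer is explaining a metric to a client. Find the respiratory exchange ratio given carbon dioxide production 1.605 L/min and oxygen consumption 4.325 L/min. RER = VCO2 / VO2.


VCO2 = 1.605 L/min
VO2 = 4.325 L/min
RER = 1.605 / 4.325 = 0.3711

0.3711


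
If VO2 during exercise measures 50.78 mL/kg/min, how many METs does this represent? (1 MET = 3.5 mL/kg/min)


METs = VO2 / 3.5 = 50.78 / 3.5 = 14.51

14.51 METs


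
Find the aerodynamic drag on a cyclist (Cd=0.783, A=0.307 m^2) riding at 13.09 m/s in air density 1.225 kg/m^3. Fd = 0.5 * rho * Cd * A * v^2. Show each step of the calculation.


Fd = 0.5 * 1.225 * 0.783 * 0.307 * 13.09^2
= 0.5 * 1.225 * 0.783 * 0.307 * 171.3481
= 25.228 N

25.228 N


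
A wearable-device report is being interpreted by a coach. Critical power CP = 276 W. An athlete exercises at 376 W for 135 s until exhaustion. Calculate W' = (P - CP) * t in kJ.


P - CP = 376 - 276 = 100 W
W' = 100 * 135 = 13500 J
= 13500 / 1000 = 13.5 kJ

13.5 kJ


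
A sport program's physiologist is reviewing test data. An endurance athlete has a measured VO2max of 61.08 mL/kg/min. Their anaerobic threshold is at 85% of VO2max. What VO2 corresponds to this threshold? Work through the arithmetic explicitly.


Anaerobic threshold VO2 = VO2max * 85%
= 61.08 * 0.85
= 51.92 mL/kg/min

51.92 mL/kg/min


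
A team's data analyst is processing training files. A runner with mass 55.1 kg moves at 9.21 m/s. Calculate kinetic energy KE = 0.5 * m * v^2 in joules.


v^2 = 9.21^2 = 84.8241
KE = 0.5 * 55.1 * 84.8241
= 2336.9 J

2336.9 J


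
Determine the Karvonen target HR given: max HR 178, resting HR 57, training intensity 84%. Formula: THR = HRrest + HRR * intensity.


HRR = HRmax - HRrest = 178 - 57 = 121
THR = 57 + 121 * 0.84
= 158.64 bpm

158.64 bpm


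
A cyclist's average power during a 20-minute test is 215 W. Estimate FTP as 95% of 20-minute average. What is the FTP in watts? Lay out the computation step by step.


FTP = 20-min power * 0.95
= 215 * 0.95
= 204.25 W

204.25 W


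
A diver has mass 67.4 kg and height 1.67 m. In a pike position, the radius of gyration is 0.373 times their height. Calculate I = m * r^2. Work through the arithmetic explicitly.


r = 0.373 * 1.67 = 0.62291 m
I = m * r^2 = 67.4 * 0.388017 = 26.152 kg*m^2

26.152 kg*m^2


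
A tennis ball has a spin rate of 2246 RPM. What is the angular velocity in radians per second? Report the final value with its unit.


Convert RPM to rad/s: multiply by 2*pi and divide by 60
omega = 2246 * 2 * pi / 60
= 235.201 rad/s

235.201 rad/s


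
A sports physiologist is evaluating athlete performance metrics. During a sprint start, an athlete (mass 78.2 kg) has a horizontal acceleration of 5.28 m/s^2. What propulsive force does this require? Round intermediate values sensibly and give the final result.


Propulsive force = mass * acceleration
= 78.2 kg * 5.28 m/s^2
= 412.9 N

412.9 N


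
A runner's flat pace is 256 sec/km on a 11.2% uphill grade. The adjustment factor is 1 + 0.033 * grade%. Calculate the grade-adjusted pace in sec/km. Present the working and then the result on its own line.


Factor = 1 + 0.033 * 11.2 = 1.3696
Adjusted pace = 256 * 1.3696
= 350.62 sec/km

350.62 s/km


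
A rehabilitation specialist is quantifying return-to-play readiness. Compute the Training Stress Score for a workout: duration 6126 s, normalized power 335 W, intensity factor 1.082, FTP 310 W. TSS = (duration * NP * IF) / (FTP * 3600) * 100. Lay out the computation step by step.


Product = 6126 * 335 * 1.082 = 2220491.22
Base = 310 * 3600 = 1116000
TSS = 2220491.22 / 1116000 * 100 = 198.97

198.97 TSS


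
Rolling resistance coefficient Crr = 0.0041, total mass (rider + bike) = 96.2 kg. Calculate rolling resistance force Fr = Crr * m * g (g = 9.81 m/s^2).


Fr = Crr * m * g
= 0.0041 * 96.2 * 9.81
= 3.869 N

3.869 N


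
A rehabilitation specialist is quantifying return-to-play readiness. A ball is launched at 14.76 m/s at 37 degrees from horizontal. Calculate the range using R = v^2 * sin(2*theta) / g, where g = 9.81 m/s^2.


sin(2 * 37) = sin(74) = 0.961262
v^2 = 14.76^2 = 217.8576
R = 217.8576 * 0.961262 / 9.81
= 21.347 m

21.347 m


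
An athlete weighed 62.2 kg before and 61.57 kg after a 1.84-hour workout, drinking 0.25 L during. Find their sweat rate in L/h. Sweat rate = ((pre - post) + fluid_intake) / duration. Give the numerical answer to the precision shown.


Body mass change = 0.63 kg
Total sweat loss = 0.63 + 0.25 = 0.88 L
Rate = 0.88 / 1.84 = 0.478 L/h

0.478 L/h


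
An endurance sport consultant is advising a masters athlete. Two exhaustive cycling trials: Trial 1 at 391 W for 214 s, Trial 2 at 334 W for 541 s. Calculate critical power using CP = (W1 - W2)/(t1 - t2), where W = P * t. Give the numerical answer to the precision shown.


W1 = 391 * 214 = 83674 J
W2 = 334 * 541 = 180694 J
CP = (83674 - 180694) / (214 - 541)
= -97020 / -327
= 296.7 W

296.7 W


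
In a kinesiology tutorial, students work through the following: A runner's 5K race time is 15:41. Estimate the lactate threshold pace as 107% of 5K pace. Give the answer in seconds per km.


Total race time = 15*60 + 41 = 941 seconds
5K pace = 941 / 5 = 188.2 sec/km
LT pace = 188.2 * 1.07 = 201.37 sec/km

201.37 s/km


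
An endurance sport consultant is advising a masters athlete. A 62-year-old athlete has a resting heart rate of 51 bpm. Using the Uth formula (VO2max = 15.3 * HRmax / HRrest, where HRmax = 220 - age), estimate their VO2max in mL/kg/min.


HRmax = 220 - 62 = 158 bpm
Ratio = HRmax / HRrest = 158 / 51 = 3.098
VO2max = 15.3 * 3.098 = 47.4 mL/kg/min

47.4 mL/kg/min


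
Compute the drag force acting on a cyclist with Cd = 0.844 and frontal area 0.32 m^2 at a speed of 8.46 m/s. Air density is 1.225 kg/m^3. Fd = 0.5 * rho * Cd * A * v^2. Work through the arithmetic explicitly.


Step 1: v^2 = 71.5716
Step 2: Fd = 0.5 * 1.225 * 0.844 * 0.32 * 71.5716
= 11.84 N

11.84 N


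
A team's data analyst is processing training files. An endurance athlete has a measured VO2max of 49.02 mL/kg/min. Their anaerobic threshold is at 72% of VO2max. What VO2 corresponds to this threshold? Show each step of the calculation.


Anaerobic threshold VO2 = VO2max * 72%
= 49.02 * 0.72
= 35.29 mL/kg/min

35.29 mL/kg/min


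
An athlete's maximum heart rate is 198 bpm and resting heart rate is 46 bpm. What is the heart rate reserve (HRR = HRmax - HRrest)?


HRR = HRmax - HRrest
= 198 - 46
= 152 bpm

152 bpm


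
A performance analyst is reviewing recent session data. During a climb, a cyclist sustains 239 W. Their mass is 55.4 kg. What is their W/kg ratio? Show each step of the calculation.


Power-to-weight = 239 W / 55.4 kg
= 4.314 W/kg

4.314 W/kg


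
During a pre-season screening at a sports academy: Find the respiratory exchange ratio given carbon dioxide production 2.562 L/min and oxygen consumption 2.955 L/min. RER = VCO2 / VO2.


VCO2 = 2.562 L/min
VO2 = 2.955 L/min
RER = 2.562 / 2.955 = 0.867

0.867


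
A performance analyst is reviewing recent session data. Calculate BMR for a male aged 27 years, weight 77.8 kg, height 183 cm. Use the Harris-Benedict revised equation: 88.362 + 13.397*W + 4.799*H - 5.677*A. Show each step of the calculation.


Substituting values:
W term = 13.397 * 77.8 = 1042.2866
H term = 4.799 * 183 = 878.217
A term = 5.677 * 27 = 153.279
BMR = 1855.59 kcal/day

1855.59 kcal/day


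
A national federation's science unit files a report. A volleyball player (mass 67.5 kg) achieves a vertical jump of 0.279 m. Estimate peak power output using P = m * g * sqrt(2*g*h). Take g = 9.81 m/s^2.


2 * g * h = 2 * 9.81 * 0.279 = 5.47398
sqrt(5.47398) = 2.339654 m/s
P = 67.5 * 9.81 * 2.339654 = 1549.26 W

1549.26 W


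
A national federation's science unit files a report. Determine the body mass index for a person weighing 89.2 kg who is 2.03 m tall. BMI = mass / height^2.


BMI = mass / height^2
= 89.2 / 2.03^2
= 89.2 / 4.1209
= 21.65 kg/m^2

21.65 kg/m^2


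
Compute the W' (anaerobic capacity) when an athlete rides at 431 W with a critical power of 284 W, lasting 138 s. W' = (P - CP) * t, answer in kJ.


Above-CP power = 147 W
Duration = 138 s
W' = 147 * 138 = 20286 J
Convert: 20286 / 1000 = 20.286 kJ

20.286 kJ


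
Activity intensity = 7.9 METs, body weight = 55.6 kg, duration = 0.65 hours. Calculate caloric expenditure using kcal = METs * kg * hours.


kcal = 7.9 * 55.6 * 0.65
= 439.24 * 0.65
= 285.51 kcal

285.51 kcal


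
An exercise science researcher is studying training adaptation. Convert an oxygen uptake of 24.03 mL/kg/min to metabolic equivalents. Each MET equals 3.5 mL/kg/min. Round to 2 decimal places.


One MET = 3.5 mL/kg/min
Number of METs = 24.03 / 3.5
= 6.87 METs

6.87 METs


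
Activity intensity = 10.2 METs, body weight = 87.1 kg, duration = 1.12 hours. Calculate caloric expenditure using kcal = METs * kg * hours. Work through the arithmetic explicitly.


kcal = 10.2 * 87.1 * 1.12
= 888.42 * 1.12
= 995.03 kcal

995.03 kcal


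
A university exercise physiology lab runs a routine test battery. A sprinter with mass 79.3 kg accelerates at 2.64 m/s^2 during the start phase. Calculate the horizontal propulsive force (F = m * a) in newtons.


F = m * a
= 79.3 * 2.64
= 209.35 N

209.35 N


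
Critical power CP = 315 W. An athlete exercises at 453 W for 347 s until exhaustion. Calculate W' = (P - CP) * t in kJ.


P - CP = 453 - 315 = 138 W
W' = 138 * 347 = 47886 J
= 47886 / 1000 = 47.886 kJ

47.886 kJ


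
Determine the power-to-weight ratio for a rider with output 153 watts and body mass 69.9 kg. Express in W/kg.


P/W = 153 / 69.9 = 2.189 W/kg

2.189 W/kg


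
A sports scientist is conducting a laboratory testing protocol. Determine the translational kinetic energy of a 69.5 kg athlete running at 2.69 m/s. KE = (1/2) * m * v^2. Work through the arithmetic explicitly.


KE = 0.5 * m * v^2
= 0.5 * 69.5 * 2.69^2
= 0.5 * 69.5 * 7.2361
= 251.45 J

251.45 J


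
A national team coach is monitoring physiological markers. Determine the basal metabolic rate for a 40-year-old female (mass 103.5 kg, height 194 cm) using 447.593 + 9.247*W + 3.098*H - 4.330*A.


BMR = 447.593 + 9.247*103.5 + 3.098*194 - 4.330*40
= 1832.47 kcal/day

1832.47 kcal/day


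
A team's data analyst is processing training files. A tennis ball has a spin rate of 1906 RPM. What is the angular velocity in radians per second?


Convert RPM to rad/s: multiply by 2*pi and divide by 60
omega = 1906 * 2 * pi / 60
= 199.596 rad/s

199.596 rad/s


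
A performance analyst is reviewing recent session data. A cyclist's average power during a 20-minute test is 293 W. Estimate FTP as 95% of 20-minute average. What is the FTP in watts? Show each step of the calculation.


FTP = 20-min power * 0.95
= 293 * 0.95
= 278.35 W

278.35 W


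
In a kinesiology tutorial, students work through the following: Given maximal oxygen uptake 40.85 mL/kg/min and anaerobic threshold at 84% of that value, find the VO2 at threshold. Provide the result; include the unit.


Percentage as decimal = 0.84
VO2 at AT = 40.85 * 0.84 = 34.31 mL/kg/min

34.31 mL/kg/min


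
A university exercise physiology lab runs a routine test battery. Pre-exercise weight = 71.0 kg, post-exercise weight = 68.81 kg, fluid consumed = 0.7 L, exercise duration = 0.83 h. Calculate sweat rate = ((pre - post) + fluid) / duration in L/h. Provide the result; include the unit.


Weight loss = 71.0 - 68.81 = 2.19 kg (approx L)
Total sweat = 2.19 + 0.7 = 2.89 L
Sweat rate = 2.89 / 0.83 = 3.482 L/h

3.482 L/h


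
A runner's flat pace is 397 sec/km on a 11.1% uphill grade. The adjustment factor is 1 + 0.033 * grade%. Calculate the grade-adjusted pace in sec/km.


Factor = 1 + 0.033 * 11.1 = 1.3663
Adjusted pace = 397 * 1.3663
= 542.42 sec/km

542.42 s/km


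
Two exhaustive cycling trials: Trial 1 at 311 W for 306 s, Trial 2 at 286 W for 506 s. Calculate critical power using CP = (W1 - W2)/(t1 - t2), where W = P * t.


W1 = 311 * 306 = 95166 J
W2 = 286 * 506 = 144716 J
CP = (95166 - 144716) / (306 - 506)
= -49550 / -200
= 247.75 W

247.75 W


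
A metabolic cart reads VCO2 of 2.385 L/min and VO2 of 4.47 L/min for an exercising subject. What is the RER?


RER = VCO2 / VO2 = 2.385 / 4.47 = 0.5336

0.5336


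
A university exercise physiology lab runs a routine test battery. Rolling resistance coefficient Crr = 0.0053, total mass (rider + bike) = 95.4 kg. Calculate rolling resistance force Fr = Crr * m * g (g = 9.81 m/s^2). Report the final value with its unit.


Fr = Crr * m * g
= 0.0053 * 95.4 * 9.81
= 4.96 N

4.96 N


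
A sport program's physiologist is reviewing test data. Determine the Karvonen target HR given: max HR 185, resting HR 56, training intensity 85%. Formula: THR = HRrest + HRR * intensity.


HRR = HRmax - HRrest = 185 - 56 = 129
THR = 56 + 129 * 0.85
= 165.65 bpm

165.65 bpm


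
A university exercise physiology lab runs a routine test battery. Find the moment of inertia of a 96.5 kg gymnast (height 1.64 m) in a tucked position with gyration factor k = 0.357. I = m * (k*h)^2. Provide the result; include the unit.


Radius of gyration = 0.357 * 1.64 = 0.58548 m
I = 96.5 * 0.58548^2
= 96.5 * 0.342787
= 33.079 kg*m^2

33.079 kg*m^2


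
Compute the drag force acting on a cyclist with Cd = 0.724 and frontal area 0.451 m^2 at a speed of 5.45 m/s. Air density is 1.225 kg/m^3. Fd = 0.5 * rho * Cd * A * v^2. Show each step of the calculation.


Step 1: v^2 = 29.7025
Step 2: Fd = 0.5 * 1.225 * 0.724 * 0.451 * 29.7025
= 5.94 N

5.94 N


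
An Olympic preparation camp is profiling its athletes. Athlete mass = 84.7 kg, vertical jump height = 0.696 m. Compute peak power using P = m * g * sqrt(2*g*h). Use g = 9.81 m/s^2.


sqrt(2 * 9.81 * 0.696) = sqrt(13.65552) = 3.695338 m/s
P = 84.7 * 9.81 * 3.695338
= 3070.48 W

3070.48 W


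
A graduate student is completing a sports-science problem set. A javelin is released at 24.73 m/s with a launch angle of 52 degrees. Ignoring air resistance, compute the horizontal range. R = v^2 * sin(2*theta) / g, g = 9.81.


Launch speed squared = 611.5729
sin(2 * 52 deg) = 0.970296
Range = 611.5729 * 0.970296 / 9.81
= 60.49 m

60.49 m


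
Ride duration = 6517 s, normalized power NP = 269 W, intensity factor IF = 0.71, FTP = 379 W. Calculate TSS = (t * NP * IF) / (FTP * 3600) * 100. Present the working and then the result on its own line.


Numerator = 6517 * 269 * 0.71 = 1244681.83
Denominator = 379 * 3600 = 1364400
TSS = 1244681.83 / 1364400 * 100
= 91.23

91.23 TSS


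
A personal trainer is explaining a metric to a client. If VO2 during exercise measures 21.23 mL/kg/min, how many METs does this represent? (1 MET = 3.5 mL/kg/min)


METs = VO2 / 3.5 = 21.23 / 3.5 = 6.07

6.07 METs


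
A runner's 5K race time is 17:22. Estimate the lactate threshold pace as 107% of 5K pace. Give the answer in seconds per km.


Total race time = 17*60 + 22 = 1042 seconds
5K pace = 1042 / 5 = 208.4 sec/km
LT pace = 208.4 * 1.07 = 222.99 sec/km

222.99 s/km


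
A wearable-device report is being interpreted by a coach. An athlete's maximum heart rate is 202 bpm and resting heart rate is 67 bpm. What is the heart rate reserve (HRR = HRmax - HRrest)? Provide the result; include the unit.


HRR = HRmax - HRrest
= 202 - 67
= 135 bpm

135 bpm


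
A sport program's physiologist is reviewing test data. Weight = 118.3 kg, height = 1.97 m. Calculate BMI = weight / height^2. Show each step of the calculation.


height^2 = 1.97^2 = 3.8809
BMI = 118.3 / 3.8809 = 30.48 kg/m^2

30.48 kg/m^2


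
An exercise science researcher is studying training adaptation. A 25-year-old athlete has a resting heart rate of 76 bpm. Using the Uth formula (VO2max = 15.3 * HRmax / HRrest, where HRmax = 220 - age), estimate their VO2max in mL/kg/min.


HRmax = 220 - 25 = 195 bpm
Ratio = HRmax / HRrest = 195 / 76 = 2.5658
VO2max = 15.3 * 2.5658 = 39.26 mL/kg/min

39.26 mL/kg/min


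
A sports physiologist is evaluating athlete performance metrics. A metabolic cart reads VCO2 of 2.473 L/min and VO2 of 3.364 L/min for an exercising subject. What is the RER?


RER = VCO2 / VO2 = 2.473 / 3.364 = 0.7351

0.7351


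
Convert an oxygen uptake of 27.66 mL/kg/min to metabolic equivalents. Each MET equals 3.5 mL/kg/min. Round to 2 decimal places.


One MET = 3.5 mL/kg/min
Number of METs = 27.66 / 3.5
= 7.9 METs

7.9 METs


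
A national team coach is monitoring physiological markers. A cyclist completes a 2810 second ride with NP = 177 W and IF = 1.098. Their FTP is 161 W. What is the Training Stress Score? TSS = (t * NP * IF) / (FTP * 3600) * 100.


t * NP * IF = 2810 * 177 * 1.098 = 546112.26
FTP * 3600 = 579600
TSS = (546112.26 / 579600) * 100 = 94.22

94.22 TSS


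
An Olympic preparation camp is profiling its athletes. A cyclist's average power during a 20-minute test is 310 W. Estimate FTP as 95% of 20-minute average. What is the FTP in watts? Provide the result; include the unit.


FTP = 20-min power * 0.95
= 310 * 0.95
= 294.5 W

294.5 W
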